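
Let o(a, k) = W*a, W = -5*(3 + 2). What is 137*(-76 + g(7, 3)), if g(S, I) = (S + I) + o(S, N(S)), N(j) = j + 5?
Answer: -33017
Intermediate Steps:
N(j) = 5 + j
W = -25 (W = -5*5 = -25)
o(a, k) = -25*a
g(S, I) = I - 24*S (g(S, I) = (S + I) - 25*S = (I + S) - 25*S = I - 24*S)
137*(-76 + g(7, 3)) = 137*(-76 + (3 - 24*7)) = 137*(-76 + (3 - 168)) = 137*(-76 - 165) = 137*(-241) = -33017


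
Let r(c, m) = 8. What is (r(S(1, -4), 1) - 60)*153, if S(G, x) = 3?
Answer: -7956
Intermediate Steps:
(r(S(1, -4), 1) - 60)*153 = (8 - 60)*153 = -52*153 = -7956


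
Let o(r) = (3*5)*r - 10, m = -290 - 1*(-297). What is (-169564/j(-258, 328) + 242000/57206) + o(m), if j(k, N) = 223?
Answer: -4217101537/6378469 ≈ -661.15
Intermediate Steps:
m = 7 (m = -290 + 297 = 7)
o(r) = -10 + 15*r (o(r) = 15*r - 10 = -10 + 15*r)
(-169564/j(-258, 328) + 242000/57206) + o(m) = (-169564/223 + 242000/57206) + (-10 + 15*7) = (-169564*1/223 + 242000*(1/57206)) + (-10 + 105) = (-169564/223 + 121000/28603) + 95 = -4823056092/6378469 + 95 = -4217101537/6378469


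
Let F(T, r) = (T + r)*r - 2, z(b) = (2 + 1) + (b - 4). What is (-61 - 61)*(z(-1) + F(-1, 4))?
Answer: -976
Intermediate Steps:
z(b) = -1 + b (z(b) = 3 + (-4 + b) = -1 + b)
F(T, r) = -2 + r*(T + r) (F(T, r) = r*(T + r) - 2 = -2 + r*(T + r))
(-61 - 61)*(z(-1) + F(-1, 4)) = (-61 - 61)*((-1 - 1) + (-2 + 4² - 1*4)) = -122*(-2 + (-2 + 16 - 4)) = -122*(-2 + 10) = -122*8 = -976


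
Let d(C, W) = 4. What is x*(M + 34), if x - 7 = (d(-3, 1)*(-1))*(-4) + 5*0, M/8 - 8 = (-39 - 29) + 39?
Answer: -3082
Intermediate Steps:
M = -168 (M = 64 + 8*((-39 - 29) + 39) = 64 + 8*(-68 + 39) = 64 + 8*(-29) = 64 - 232 = -168)
x = 23 (x = 7 + ((4*(-1))*(-4) + 5*0) = 7 + (-4*(-4) + 0) = 7 + (16 + 0) = 7 + 16 = 23)
x*(M + 34) = 23*(-168 + 34) = 23*(-134) = -3082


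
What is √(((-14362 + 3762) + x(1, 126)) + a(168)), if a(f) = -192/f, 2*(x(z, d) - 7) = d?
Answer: I*√516026/7 ≈ 102.62*I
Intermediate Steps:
x(z, d) = 7 + d/2
√(((-14362 + 3762) + x(1, 126)) + a(168)) = √(((-14362 + 3762) + (7 + (½)*126)) - 192/168) = √((-10600 + (7 + 63)) - 192*1/168) = √((-10600 + 70) - 8/7) = √(-10530 - 8/7) = √(-73718/7) = I*√516026/7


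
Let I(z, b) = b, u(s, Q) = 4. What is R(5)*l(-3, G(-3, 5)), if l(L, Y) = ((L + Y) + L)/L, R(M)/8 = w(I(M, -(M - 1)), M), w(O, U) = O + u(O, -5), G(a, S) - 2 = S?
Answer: 0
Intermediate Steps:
G(a, S) = 2 + S
w(O, U) = 4 + O (w(O, U) = O + 4 = 4 + O)
R(M) = 40 - 8*M (R(M) = 8*(4 - (M - 1)) = 8*(4 - (-1 + M)) = 8*(4 + (1 - M)) = 8*(5 - M) = 40 - 8*M)
l(L, Y) = (Y + 2*L)/L
R(5)*l(-3, G(-3, 5)) = (40 - 8*5)*(2 + (2 + 5)/(-3)) = (40 - 40)*(2 + 7*(-⅓)) = 0*(2 - 7/3) = 0*(-⅓) = 0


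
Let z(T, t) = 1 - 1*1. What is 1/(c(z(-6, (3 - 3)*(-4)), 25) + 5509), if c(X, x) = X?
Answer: 1/5509 ≈ 0.00018152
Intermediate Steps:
z(T, t) = 0 (z(T, t) = 1 - 1 = 0)
1/(c(z(-6, (3 - 3)*(-4)), 25) + 5509) = 1/(0 + 5509) = 1/5509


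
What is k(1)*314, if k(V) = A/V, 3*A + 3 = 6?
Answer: 314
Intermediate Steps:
A = 1 (A = -1 + (⅓)*6 = -1 + 2 = 1)
k(V) = 1/V
k(1)*314 = 314/1 = 1*314 = 314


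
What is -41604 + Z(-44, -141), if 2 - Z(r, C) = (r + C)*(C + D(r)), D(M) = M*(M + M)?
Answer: 648633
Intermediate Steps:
D(M) = 2*M**2 (D(M) = M*(2*M) = 2*M**2)
Z(r, C) = 2 - (C + r)*(C + 2*r**2) (Z(r, C) = 2 - (r + C)*(C + 2*r**2) = 2 - (C + r)*(C + 2*r**2))
-41604 + Z(-44, -141) = -41604 + (2 - 1*(-141)**2 - 2*(-44)**3 - 1*(-141)*(-44) - 2*(-141)*(-44)**2) = -41604 + (2 - 1*19881 - 2*(-85184) - 6204 - 2*(-141)*1936) = -41604 + (2 - 19881 + 170368 - 6204 + 545952) = -41604 + 690237 = 648633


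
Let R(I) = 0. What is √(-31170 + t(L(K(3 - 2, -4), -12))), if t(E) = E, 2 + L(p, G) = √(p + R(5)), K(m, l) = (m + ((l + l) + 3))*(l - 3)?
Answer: √(-31172 + 2*√7) ≈ 176.54*I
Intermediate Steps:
K(m, l) = (-3 + l)*(3 + m + 2*l) (K(m, l) = (m + (2*l + 3))*(-3 + l) = (m + (3 + 2*l))*(-3 + l) = (3 + m + 2*l)*(-3 + l) = (-3 + l)*(3 + m + 2*l))
L(p, G) = -2 + √p (L(p, G) = -2 + √(p + 0) = -2 + √p)
√(-31170 + t(L(K(3 - 2, -4), -12))) = √(-31170 + (-2 + √(-9 - 3*(-4) - 3*(3 - 2) + 2*(-4)² - 4*(3 - 2)))) = √(-31170 + (-2 + √(-9 + 12 - 3*1 + 2*16 - 4*1))) = √(-31170 + (-2 + √(-9 + 12 - 3 + 32 - 4))) = √(-31170 + (-2 + √28)) = √(-31170 + (-2 + 2*√7)) = √(-31172 + 2*√7)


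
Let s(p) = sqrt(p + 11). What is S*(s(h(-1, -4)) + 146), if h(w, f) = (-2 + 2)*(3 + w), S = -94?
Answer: -13724 - 94*sqrt(11) ≈ -14036.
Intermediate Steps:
h(w, f) = 0 (h(w, f) = 0*(3 + w) = 0)
s(p) = sqrt(11 + p)
S*(s(h(-1, -4)) + 146) = -94*(sqrt(11 + 0) + 146) = -94*(sqrt(11) + 146) = -94*(146 + sqrt(11)) = -13724 - 94*sqrt(11)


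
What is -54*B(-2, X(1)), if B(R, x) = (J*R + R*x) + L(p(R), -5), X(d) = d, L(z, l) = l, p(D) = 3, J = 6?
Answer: 1026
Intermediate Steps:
B(R, x) = -5 + 6*R + R*x (B(R, x) = (6*R + R*x) - 5 = -5 + 6*R + R*x)
-54*B(-2, X(1)) = -54*(-5 + 6*(-2) - 2*1) = -54*(-5 - 12 - 2) = -54*(-19) = 1026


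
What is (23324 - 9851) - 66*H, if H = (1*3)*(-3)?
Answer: 14067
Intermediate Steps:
H = -9 (H = 3*(-3) = -9)
(23324 - 9851) - 66*H = (23324 - 9851) - 66*(-9) = 13473 + 594 = 14067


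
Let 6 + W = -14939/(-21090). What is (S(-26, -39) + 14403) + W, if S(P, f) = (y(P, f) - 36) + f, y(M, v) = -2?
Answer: 302023739/21090 ≈ 14321.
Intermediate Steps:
S(P, f) = -38 + f (S(P, f) = (-2 - 36) + f = -38 + f)
W = -111601/21090 (W = -6 - 14939/(-21090) = -6 - 14939*(-1/21090) = -6 + 14939/21090 = -111601/21090 ≈ -5.2917)
(S(-26, -39) + 14403) + W = ((-38 - 39) + 14403) - 111601/21090 = (-77 + 14403) - 111601/21090 = 14326 - 111601/21090 = 302023739/21090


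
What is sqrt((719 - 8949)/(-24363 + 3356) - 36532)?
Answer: I*sqrt(16121181310458)/21007 ≈ 191.13*I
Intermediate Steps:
sqrt((719 - 8949)/(-24363 + 3356) - 36532) = sqrt(-8230/(-21007) - 36532) = sqrt(-8230*(-1/21007) - 36532) = sqrt(8230/21007 - 36532) = sqrt(-767419494/21007) = I*sqrt(16121181310458)/21007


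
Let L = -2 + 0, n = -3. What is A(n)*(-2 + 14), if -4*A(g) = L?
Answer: 6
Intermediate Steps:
L = -2
A(g) = ½ (A(g) = -¼*(-2) = ½)
A(n)*(-2 + 14) = (-2 + 14)/2 = (½)*12 = 6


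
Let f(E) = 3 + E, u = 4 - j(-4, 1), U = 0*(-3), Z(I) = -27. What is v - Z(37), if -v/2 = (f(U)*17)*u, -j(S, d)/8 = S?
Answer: 2883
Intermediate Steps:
U = 0
j(S, d) = -8*S
u = -28 (u = 4 - (-8)*(-4) = 4 - 1*32 = 4 - 32 = -28)
v = 2856 (v = -2*(3 + 0)*17*(-28) = -2*3*17*(-28) = -102*(-28) = -2*(-1428) = 2856)
v - Z(37) = 2856 - 1*(-27) = 2856 + 27 = 2883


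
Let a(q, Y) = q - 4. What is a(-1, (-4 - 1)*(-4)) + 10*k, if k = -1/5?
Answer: -7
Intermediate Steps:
a(q, Y) = -4 + q
k = -⅕ (k = -1*⅕ = -⅕ ≈ -0.20000)
a(-1, (-4 - 1)*(-4)) + 10*k = (-4 - 1) + 10*(-⅕) = -5 - 2 = -7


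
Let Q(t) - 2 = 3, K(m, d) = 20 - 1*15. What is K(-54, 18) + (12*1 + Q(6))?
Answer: 22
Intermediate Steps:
K(m, d) = 5 (K(m, d) = 20 - 15 = 5)
Q(t) = 5 (Q(t) = 2 + 3 = 5)
K(-54, 18) + (12*1 + Q(6)) = 5 + (12*1 + 5) = 5 + (12 + 5) = 5 + 17 = 22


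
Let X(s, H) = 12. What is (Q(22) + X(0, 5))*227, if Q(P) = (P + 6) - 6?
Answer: 7718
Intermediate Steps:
Q(P) = P (Q(P) = (6 + P) - 6 = P)
(Q(22) + X(0, 5))*227 = (22 + 12)*227 = 34*227 = 7718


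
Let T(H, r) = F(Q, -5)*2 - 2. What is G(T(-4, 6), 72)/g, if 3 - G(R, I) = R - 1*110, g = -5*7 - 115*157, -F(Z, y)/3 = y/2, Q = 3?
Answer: -10/1809 ≈ -0.0055279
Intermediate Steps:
F(Z, y) = -3*y/2
T(H, r) = 13 (T(H, r) = -3/2*(-5)*2 - 2 = (15/2)*2 - 2 = 15 - 2 = 13)
g = -18090 (g = -35 - 18055 = -18090)
G(R, I) = 113 - R (G(R, I) = 3 - (R - 1*110) = 3 - (R - 110) = 3 - (-110 + R) = 3 + (110 - R) = 113 - R)
G(T(-4, 6), 72)/g = (113 - 1*13)/(-18090) = (113 - 13)*(-1/18090) = 100*(-1/18090) = -10/1809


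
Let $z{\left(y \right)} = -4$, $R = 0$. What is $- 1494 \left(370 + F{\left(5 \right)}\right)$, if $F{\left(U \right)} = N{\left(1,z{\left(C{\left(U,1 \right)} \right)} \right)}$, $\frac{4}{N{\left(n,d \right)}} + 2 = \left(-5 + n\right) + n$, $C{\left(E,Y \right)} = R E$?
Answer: $- \frac{2757924}{5} \approx -5.5159 \cdot 10^{5}$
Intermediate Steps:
$C{\left(E,Y \right)} = 0$ ($C{\left(E,Y \right)} = 0 E = 0$)
$N{\left(n,d \right)} = \frac{4}{-7 + 2 n}$ ($N{\left(n,d \right)} = \frac{4}{-2 + \left(\left(-5 + n\right) + n\right)} = \frac{4}{-2 + \left(-5 + 2 n\right)} = \frac{4}{-7 + 2 n}$)
$F{\left(U \right)} = - \frac{4}{5}$ ($F{\left(U \right)} = \frac{4}{-7 + 2 \cdot 1} = \frac{4}{-7 + 2} = \frac{4}{-5} = 4 \left(- \frac{1}{5}\right) = - \frac{4}{5}$)
$- 1494 \left(370 + F{\left(5 \right)}\right) = - 1494 \left(370 - \frac{4}{5}\right) = \left(-1494\right) \frac{1846}{5} = - \frac{2757924}{5}$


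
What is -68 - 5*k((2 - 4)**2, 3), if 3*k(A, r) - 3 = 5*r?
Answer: -98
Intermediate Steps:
k(A, r) = 1 + 5*r/3 (k(A, r) = 1 + (5*r)/3 = 1 + 5*r/3)
-68 - 5*k((2 - 4)**2, 3) = -68 - 5*(1 + (5/3)*3) = -68 - 5*(1 + 5) = -68 - 5*6 = -68 - 30 = -98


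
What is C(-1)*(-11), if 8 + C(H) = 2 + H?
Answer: 77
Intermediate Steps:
C(H) = -6 + H (C(H) = -8 + (2 + H) = -6 + H)
C(-1)*(-11) = (-6 - 1)*(-11) = -7*(-11) = 77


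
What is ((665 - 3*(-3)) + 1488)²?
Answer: 4674244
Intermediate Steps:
((665 - 3*(-3)) + 1488)² = ((665 - 1*(-9)) + 1488)² = ((665 + 9) + 1488)² = (674 + 1488)² = 2162² = 4674244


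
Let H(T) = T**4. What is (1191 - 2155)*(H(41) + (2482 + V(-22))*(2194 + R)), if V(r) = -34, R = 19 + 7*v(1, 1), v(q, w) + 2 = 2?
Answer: -7946430340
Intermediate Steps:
v(q, w) = 0 (v(q, w) = -2 + 2 = 0)
R = 19 (R = 19 + 7*0 = 19 + 0 = 19)
(1191 - 2155)*(H(41) + (2482 + V(-22))*(2194 + R)) = (1191 - 2155)*(41**4 + (2482 - 34)*(2194 + 19)) = -964*(2825761 + 2448*2213) = -964*(2825761 + 5417424) = -964*8243185 = -7946430340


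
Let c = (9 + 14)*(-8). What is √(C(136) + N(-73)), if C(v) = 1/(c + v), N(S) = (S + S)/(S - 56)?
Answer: √295797/516 ≈ 1.0540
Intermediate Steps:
c = -184 (c = 23*(-8) = -184)
N(S) = 2*S/(-56 + S) (N(S) = (2*S)/(-56 + S) = 2*S/(-56 + S))
C(v) = 1/(-184 + v)
√(C(136) + N(-73)) = √(1/(-184 + 136) + 2*(-73)/(-56 - 73)) = √(1/(-48) + 2*(-73)/(-129)) = √(-1/48 + 2*(-73)*(-1/129)) = √(-1/48 + 146/129) = √(2293/2064) = √295797/516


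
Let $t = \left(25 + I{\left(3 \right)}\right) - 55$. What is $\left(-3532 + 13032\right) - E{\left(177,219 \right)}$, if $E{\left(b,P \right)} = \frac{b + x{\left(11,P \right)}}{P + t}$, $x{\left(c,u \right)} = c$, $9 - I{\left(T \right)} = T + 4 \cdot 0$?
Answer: $\frac{1852312}{195} \approx 9499.0$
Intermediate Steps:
$I{\left(T \right)} = 9 - T$ ($I{\left(T \right)} = 9 - \left(T + 4 \cdot 0\right) = 9 - \left(T + 0\right) = 9 - T$)
$t = -24$ ($t = \left(25 + \left(9 - 3\right)\right) - 55 = \left(25 + 6\right) - 55 = 31 - 55 = -24$)
$E{\left(b,P \right)} = \frac{11 + b}{-24 + P}$ ($E{\left(b,P \right)} = \frac{b + 11}{P - 24} = \frac{11 + b}{-24 + P}$)
$\left(-3532 + 13032\right) - E{\left(177,219 \right)} = \left(-3532 + 13032\right) - \frac{11 + 177}{-24 + 219} = 9500 - \frac{1}{195} \cdot 188 = 9500 - \frac{188}{195} = \frac{1852312}{195}$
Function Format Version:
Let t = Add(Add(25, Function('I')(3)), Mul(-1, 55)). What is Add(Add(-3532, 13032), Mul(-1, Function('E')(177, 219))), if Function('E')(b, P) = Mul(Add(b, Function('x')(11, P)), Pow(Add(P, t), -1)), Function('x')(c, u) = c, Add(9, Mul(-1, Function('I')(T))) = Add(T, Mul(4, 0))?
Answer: Rational(1852312, 195) ≈ 9499.0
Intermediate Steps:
Function('I')(T) = Add(9, Mul(-1, T)) (Function('I')(T) = Add(9, Mul(-1, Add(T, Mul(4, 0)))) = Add(9, Mul(-1, Add(T, 0))) = Add(9, Mul(-1, T)))
t = -24 (t = Add(Add(25, Add(9, Mul(-1, 3))), Mul(-1, 55)) = Add(Add(25, Add(9, -3)), -55) = Add(Add(25, 6), -55) = Add(31, -55) = -24)
Function('E')(b, P) = Mul(Pow(Add(-24, P), -1), Add(11, b)) (Function('E')(b, P) = Mul(Add(b, 11), Pow(Add(P, -24), -1)) = Mul(Add(11, b), Pow(Add(-24, P), -1)) = Mul(Pow(Add(-24, P), -1), Add(11, b)))
Add(Add(-3532, 13032), Mul(-1, Function('E')(177, 219))) = Add(Add(-3532, 13032), Mul(-1, Mul(Pow(Add(-24, 219), -1), Add(11, 177)))) = Add(9500, Mul(-1, Mul(Pow(195, -1), 188))) = Add(9500, Mul(-1, Mul(Rational(1, 195), 188))) = Add(9500, Mul(-1, Rational(188, 195))) = Add(9500, Rational(-188, 195)) = Rational(1852312, 195)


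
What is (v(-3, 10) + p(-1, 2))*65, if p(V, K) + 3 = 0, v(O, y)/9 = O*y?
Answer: -17745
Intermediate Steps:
v(O, y) = 9*O*y (v(O, y) = 9*(O*y) = 9*O*y)
p(V, K) = -3 (p(V, K) = -3 + 0 = -3)
(v(-3, 10) + p(-1, 2))*65 = (9*(-3)*10 - 3)*65 = (-270 - 3)*65 = -273*65 = -17745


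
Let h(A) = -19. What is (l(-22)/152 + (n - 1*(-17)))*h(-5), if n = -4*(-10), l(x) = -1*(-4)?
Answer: -2167/2 ≈ -1083.5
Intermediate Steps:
l(x) = 4
n = 40
(l(-22)/152 + (n - 1*(-17)))*h(-5) = (4/152 + (40 - 1*(-17)))*(-19) = (4*(1/152) + (40 + 17))*(-19) = (1/38 + 57)*(-19) = (2167/38)*(-19) = -2167/2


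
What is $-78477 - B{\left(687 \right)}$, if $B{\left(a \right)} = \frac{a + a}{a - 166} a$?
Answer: $- \frac{41830455}{521} \approx -80289.0$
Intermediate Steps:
$B{\left(a \right)} = \frac{2 a^{2}}{-166 + a}$ ($B{\left(a \right)} = \frac{2 a}{-166 + a} a = \frac{2 a^{2}}{-166 + a}$)
$-78477 - B{\left(687 \right)} = -78477 - \frac{2 \cdot 687^{2}}{-166 + 687} = -78477 - 2 \cdot 471969 \cdot \frac{1}{521} = -78477 - \frac{943938}{521} = - \frac{41830455}{521}$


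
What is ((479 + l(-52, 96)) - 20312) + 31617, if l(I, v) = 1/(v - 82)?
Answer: 164977/14 ≈ 11784.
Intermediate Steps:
l(I, v) = 1/(-82 + v)
((479 + l(-52, 96)) - 20312) + 31617 = ((479 + 1/(-82 + 96)) - 20312) + 31617 = ((479 + 1/14) - 20312) + 31617 = (6707/14 - 20312) + 31617 = -277661/14 + 31617 = 164977/14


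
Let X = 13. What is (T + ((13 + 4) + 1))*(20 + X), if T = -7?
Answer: 363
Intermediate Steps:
(T + ((13 + 4) + 1))*(20 + X) = (-7 + ((13 + 4) + 1))*(20 + 13) = (-7 + (17 + 1))*33 = (-7 + 18)*33 = 11*33 = 363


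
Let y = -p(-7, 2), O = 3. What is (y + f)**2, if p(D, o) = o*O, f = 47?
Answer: 1681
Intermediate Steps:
p(D, o) = 3*o (p(D, o) = o*3 = 3*o)
y = -6 (y = -3*2 = -1*6 = -6)
(y + f)**2 = (-6 + 47)**2 = 41**2 = 1681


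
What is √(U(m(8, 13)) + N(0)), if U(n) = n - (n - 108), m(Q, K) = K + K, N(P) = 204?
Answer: 2*√78 ≈ 17.664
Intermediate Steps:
m(Q, K) = 2*K
U(n) = 108 (U(n) = n - (-108 + n) = n + (108 - n) = 108)
√(U(m(8, 13)) + N(0)) = √(108 + 204) = √312 = 2*√78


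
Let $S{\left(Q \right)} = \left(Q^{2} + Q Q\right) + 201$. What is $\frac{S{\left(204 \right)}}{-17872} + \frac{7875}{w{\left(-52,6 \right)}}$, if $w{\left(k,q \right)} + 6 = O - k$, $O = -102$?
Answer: $- \frac{2596683}{17872} \approx -145.29$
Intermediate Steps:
$w{\left(k,q \right)} = -108 - k$ ($w{\left(k,q \right)} = -6 - \left(102 + k\right) = -108 - k$)
$S{\left(Q \right)} = 201 + 2 Q^{2}$ ($S{\left(Q \right)} = \left(Q^{2} + Q^{2}\right) + 201 = 2 Q^{2} + 201 = 201 + 2 Q^{2}$)
$\frac{S{\left(204 \right)}}{-17872} + \frac{7875}{w{\left(-52,6 \right)}} = \frac{201 + 2 \cdot 204^{2}}{-17872} + \frac{7875}{-108 - -52} = \left(201 + 2 \cdot 41616\right) \left(- \frac{1}{17872}\right) + \frac{7875}{-108 + 52} = \left(201 + 83232\right) \left(- \frac{1}{17872}\right) + \frac{7875}{-56} = 83433 \left(- \frac{1}{17872}\right) + 7875 \left(- \frac{1}{56}\right) = - \frac{83433}{17872} - \frac{1125}{8} = - \frac{2596683}{17872}$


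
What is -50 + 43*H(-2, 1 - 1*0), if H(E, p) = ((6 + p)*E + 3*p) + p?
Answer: -480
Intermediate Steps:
H(E, p) = 4*p + E*(6 + p) (H(E, p) = (E*(6 + p) + 3*p) + p = (3*p + E*(6 + p)) + p = 4*p + E*(6 + p))
-50 + 43*H(-2, 1 - 1*0) = -50 + 43*(4*(1 - 1*0) + 6*(-2) - 2*(1 - 1*0)) = -50 + 43*(4*(1 + 0) - 12 - 2*(1 + 0)) = -50 + 43*(4*1 - 12 - 2*1) = -50 + 43*(4 - 12 - 2) = -50 + 43*(-10) = -50 - 430 = -480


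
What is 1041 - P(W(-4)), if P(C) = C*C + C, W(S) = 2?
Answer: 1035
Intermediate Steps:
P(C) = C + C**2 (P(C) = C**2 + C = C + C**2)
1041 - P(W(-4)) = 1041 - 2*(1 + 2) = 1041 - 2*3 = 1041 - 1*6 = 1041 - 6 = 1035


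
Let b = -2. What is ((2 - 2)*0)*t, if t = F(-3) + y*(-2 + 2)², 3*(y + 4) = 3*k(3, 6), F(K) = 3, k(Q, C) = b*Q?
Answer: 0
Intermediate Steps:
k(Q, C) = -2*Q
y = -10 (y = -4 + (3*(-2*3))/3 = -4 + (3*(-6))/3 = -4 + (⅓)*(-18) = -4 - 6 = -10)
t = 3 (t = 3 - 10*(-2 + 2)² = 3 - 10*0² = 3 - 10*0 = 3 + 0 = 3)
((2 - 2)*0)*t = ((2 - 2)*0)*3 = (0*0)*3 = 0*3 = 0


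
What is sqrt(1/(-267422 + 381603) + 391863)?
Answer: 2*sqrt(1277208947055481)/114181 ≈ 625.99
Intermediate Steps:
sqrt(1/(-267422 + 381603) + 391863) = sqrt(1/114181 + 391863) = sqrt(44743309204/114181) = 2*sqrt(1277208947055481)/114181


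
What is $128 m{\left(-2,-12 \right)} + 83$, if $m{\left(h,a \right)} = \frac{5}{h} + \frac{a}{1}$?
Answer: $-1773$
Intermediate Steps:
$m{\left(h,a \right)} = a + \frac{5}{h}$ ($m{\left(h,a \right)} = \frac{5}{h} + a 1 = \frac{5}{h} + a = a + \frac{5}{h}$)
$128 m{\left(-2,-12 \right)} + 83 = 128 \left(-12 + \frac{5}{-2}\right) + 83 = 128 \left(-12 + 5 \left(- \frac{1}{2}\right)\right) + 83 = 128 \left(-12 - \frac{5}{2}\right) + 83 = 128 \left(- \frac{29}{2}\right) + 83 = -1856 + 83 = -1773$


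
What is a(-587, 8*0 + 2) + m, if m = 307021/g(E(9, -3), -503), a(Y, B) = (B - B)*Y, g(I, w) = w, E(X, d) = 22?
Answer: -307021/503 ≈ -610.38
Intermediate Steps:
a(Y, B) = 0 (a(Y, B) = 0*Y = 0)
m = -307021/503 (m = 307021/(-503) = 307021*(-1/503) = -307021/503 ≈ -610.38)
a(-587, 8*0 + 2) + m = 0 - 307021/503 = -307021/503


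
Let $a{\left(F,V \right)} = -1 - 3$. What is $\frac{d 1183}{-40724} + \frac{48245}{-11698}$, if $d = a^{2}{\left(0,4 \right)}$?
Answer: $- \frac{546537281}{119097338} \approx -4.589$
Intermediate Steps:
$a{\left(F,V \right)} = -4$ ($a{\left(F,V \right)} = -1 - 3 = -4$)
$d = 16$ ($d = \left(-4\right)^{2} = 16$)
$\frac{d 1183}{-40724} + \frac{48245}{-11698} = \frac{16 \cdot 1183}{-40724} + \frac{48245}{-11698} = 18928 \left(- \frac{1}{40724}\right) + 48245 \left(- \frac{1}{11698}\right) = - \frac{4732}{10181} - \frac{48245}{11698} = - \frac{546537281}{119097338}$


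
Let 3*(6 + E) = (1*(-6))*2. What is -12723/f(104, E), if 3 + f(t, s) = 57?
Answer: -4241/18 ≈ -235.61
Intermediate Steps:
E = -10 (E = -6 + ((1*(-6))*2)/3 = -6 + (-6*2)/3 = -6 + (1/3)*(-12) = -6 - 4 = -10)
f(t, s) = 54 (f(t, s) = -3 + 57 = 54)
-12723/f(104, E) = -12723/54 = -12723*1/54 = -4241/18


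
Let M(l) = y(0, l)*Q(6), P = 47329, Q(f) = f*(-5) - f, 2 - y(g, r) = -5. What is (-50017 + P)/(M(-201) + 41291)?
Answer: -2688/41039 ≈ -0.065499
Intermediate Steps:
y(g, r) = 7 (y(g, r) = 2 - 1*(-5) = 2 + 5 = 7)
Q(f) = -6*f (Q(f) = -5*f - f = -6*f)
M(l) = -252 (M(l) = 7*(-6*6) = 7*(-36) = -252)
(-50017 + P)/(M(-201) + 41291) = (-50017 + 47329)/(-252 + 41291) = -2688/41039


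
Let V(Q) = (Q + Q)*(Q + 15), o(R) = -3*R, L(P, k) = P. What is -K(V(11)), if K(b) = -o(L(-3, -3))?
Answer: 9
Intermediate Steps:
V(Q) = 2*Q*(15 + Q) (V(Q) = (2*Q)*(15 + Q) = 2*Q*(15 + Q))
K(b) = -9 (K(b) = -(-3)*(-3) = -1*9 = -9)
-K(V(11)) = -1*(-9) = 9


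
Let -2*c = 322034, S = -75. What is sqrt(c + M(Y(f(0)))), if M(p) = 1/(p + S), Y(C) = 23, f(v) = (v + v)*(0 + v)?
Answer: I*sqrt(108847505)/26 ≈ 401.27*I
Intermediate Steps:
f(v) = 2*v**2 (f(v) = (2*v)*v = 2*v**2)
M(p) = 1/(-75 + p) (M(p) = 1/(p - 75) = 1/(-75 + p))
c = -161017 (c = -1/2*322034 = -161017)
sqrt(c + M(Y(f(0)))) = sqrt(-161017 + 1/(-75 + 23)) = sqrt(-161017 + 1/(-52)) = sqrt(-161017 - 1/52) = sqrt(-8372885/52) = I*sqrt(108847505)/26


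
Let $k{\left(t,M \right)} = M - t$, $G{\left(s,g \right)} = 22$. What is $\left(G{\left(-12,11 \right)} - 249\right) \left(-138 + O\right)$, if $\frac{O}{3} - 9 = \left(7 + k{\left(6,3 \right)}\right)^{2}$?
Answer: $14301$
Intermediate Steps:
$O = 75$ ($O = 27 + 3 \left(7 + \left(3 - 6\right)\right)^{2} = 27 + 3 \left(7 - 3\right)^{2} = 27 + 3 \cdot 4^{2} = 27 + 3 \cdot 16 = 27 + 48 = 75$)
$\left(G{\left(-12,11 \right)} - 249\right) \left(-138 + O\right) = \left(22 - 249\right) \left(-138 + 75\right) = \left(-227\right) \left(-63\right) = 14301$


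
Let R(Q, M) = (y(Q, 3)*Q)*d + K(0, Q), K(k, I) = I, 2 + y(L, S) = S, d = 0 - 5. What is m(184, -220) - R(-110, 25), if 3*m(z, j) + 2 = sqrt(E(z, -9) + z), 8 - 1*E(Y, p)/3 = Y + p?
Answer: -1322/3 + I*sqrt(317)/3 ≈ -440.67 + 5.9348*I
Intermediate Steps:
d = -5
y(L, S) = -2 + S
E(Y, p) = 24 - 3*Y - 3*p (E(Y, p) = 24 - 3*(Y + p) = 24 + (-3*Y - 3*p) = 24 - 3*Y - 3*p)
m(z, j) = -2/3 + sqrt(51 - 2*z)/3 (m(z, j) = -2/3 + sqrt((24 - 3*z - 3*(-9)) + z)/3 = -2/3 + sqrt((24 - 3*z + 27) + z)/3 = -2/3 + sqrt((51 - 3*z) + z)/3 = -2/3 + sqrt(51 - 2*z)/3)
R(Q, M) = -4*Q (R(Q, M) = ((-2 + 3)*Q)*(-5) + Q = (1*Q)*(-5) + Q = Q*(-5) + Q = -5*Q + Q = -4*Q)
m(184, -220) - R(-110, 25) = (-2/3 + sqrt(51 - 2*184)/3) - (-4)*(-110) = (-2/3 + sqrt(51 - 368)/3) - 1*440 = (-2/3 + sqrt(-317)/3) - 440 = (-2/3 + (I*sqrt(317))/3) - 440 = (-2/3 + I*sqrt(317)/3) - 440 = -1322/3 + I*sqrt(317)/3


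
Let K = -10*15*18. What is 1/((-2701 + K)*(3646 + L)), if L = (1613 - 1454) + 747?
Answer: -1/24585352 ≈ -4.0675e-8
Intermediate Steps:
L = 906 (L = 159 + 747 = 906)
K = -2700 (K = -150*18 = -2700)
1/((-2701 + K)*(3646 + L)) = 1/((-2701 - 2700)*(3646 + 906)) = 1/(-5401*4552) = 1/(-24585352) = -1/24585352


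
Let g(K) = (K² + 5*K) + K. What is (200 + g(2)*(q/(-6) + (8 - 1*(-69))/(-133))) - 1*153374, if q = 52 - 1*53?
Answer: -8731294/57 ≈ -1.5318e+5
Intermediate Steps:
q = -1 (q = 52 - 53 = -1)
g(K) = K² + 6*K
(200 + g(2)*(q/(-6) + (8 - 1*(-69))/(-133))) - 1*153374 = (200 + (2*(6 + 2))*(-1/(-6) + (8 - 1*(-69))/(-133))) - 1*153374 = (200 + (2*8)*(-1*(-⅙) + (8 + 69)*(-1/133))) - 153374 = (200 + 16*(⅙ + 77*(-1/133))) - 153374 = (200 + 16*(⅙ - 11/19)) - 153374 = (200 + 16*(-47/114)) - 153374 = (200 - 376/57) - 153374 = 11024/57 - 153374 = -8731294/57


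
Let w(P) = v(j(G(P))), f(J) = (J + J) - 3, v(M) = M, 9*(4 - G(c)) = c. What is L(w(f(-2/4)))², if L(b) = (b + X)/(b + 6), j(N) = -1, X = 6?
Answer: 1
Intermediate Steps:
G(c) = 4 - c/9
f(J) = -3 + 2*J (f(J) = 2*J - 3 = -3 + 2*J)
w(P) = -1
L(b) = 1 (L(b) = (b + 6)/(b + 6) = (6 + b)/(6 + b) = 1)
L(w(f(-2/4)))² = 1² = 1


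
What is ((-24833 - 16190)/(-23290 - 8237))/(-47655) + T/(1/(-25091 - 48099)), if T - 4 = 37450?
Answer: -4118519000863759123/1502419185 ≈ -2.7413e+9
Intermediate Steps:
T = 37454 (T = 4 + 37450 = 37454)
((-24833 - 16190)/(-23290 - 8237))/(-47655) + T/(1/(-25091 - 48099)) = ((-24833 - 16190)/(-23290 - 8237))/(-47655) + 37454/(1/(-25091 - 48099)) = -41023/(-31527)*(-1/47655) + 37454/(1/(-73190)) = -41023*(-1/31527)*(-1/47655) + 37454/(-1/73190) = (41023/31527)*(-1/47655) + 37454*(-73190) = -41023/1502419185 - 2741258260 = -4118519000863759123/1502419185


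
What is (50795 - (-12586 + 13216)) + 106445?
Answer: 156610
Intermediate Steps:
(50795 - (-12586 + 13216)) + 106445 = (50795 - 1*630) + 106445 = (50795 - 630) + 106445 = 50165 + 106445 = 156610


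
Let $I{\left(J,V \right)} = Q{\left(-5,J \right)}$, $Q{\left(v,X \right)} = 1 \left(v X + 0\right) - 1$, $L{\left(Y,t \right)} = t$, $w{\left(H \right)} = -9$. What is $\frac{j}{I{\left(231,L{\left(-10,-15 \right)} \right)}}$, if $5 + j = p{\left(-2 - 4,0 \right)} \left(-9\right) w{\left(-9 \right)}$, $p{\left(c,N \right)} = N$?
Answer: $\frac{5}{1156} \approx 0.0043253$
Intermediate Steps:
$j = -5$ ($j = -5 + 0 \left(-9\right) \left(-9\right) = -5 + 0 \left(-9\right) = -5 + 0 = -5$)
$Q{\left(v,X \right)} = -1 + X v$ ($Q{\left(v,X \right)} = 1 \left(X v + 0\right) - 1 = 1 X v - 1 = X v - 1 = -1 + X v$)
$I{\left(J,V \right)} = -1 - 5 J$ ($I{\left(J,V \right)} = -1 + J \left(-5\right) = -1 - 5 J$)
$\frac{j}{I{\left(231,L{\left(-10,-15 \right)} \right)}} = - \frac{5}{-1 - 1155} = - \frac{5}{-1156} = \left(-5\right) \left(- \frac{1}{1156}\right) = \frac{5}{1156}$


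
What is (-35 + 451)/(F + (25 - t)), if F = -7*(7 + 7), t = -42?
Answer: -416/31 ≈ -13.419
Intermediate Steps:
F = -98 (F = -7*14 = -98)
(-35 + 451)/(F + (25 - t)) = (-35 + 451)/(-98 + (25 - 1*(-42))) = 416/(-98 + (25 + 42)) = 416/(-98 + 67) = 416/(-31) = 416*(-1/31) = -416/31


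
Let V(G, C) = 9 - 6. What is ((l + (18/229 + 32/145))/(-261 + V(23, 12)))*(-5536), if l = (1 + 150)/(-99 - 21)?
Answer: -264440534/12850335 ≈ -20.578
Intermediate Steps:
V(G, C) = 3
l = -151/120 (l = 151/(-120) = 151*(-1/120) = -151/120 ≈ -1.2583)
((l + (18/229 + 32/145))/(-261 + V(23, 12)))*(-5536) = ((-151/120 + (18/229 + 32/145))/(-261 + 3))*(-5536) = ((-151/120 + (18*(1/229) + 32*(1/145)))/(-258))*(-5536) = ((-151/120 + (18/229 + 32/145))*(-1/258))*(-5536) = ((-151/120 + 9938/33205)*(-1/258))*(-5536) = -764279/796920*(-1/258)*(-5536) = (764279/205605360)*(-5536) = -264440534/12850335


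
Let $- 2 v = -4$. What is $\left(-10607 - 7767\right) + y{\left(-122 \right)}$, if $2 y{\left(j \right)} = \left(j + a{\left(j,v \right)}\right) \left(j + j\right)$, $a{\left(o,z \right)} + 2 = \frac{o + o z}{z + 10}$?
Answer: $475$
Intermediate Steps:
$v = 2$ ($v = \left(- \frac{1}{2}\right) \left(-4\right) = 2$)
$a{\left(o,z \right)} = -2 + \frac{o + o z}{10 + z}$ ($a{\left(o,z \right)} = -2 + \frac{o + o z}{z + 10} = -2 + \frac{o + o z}{10 + z}$)
$y{\left(j \right)} = j \left(-2 + \frac{5 j}{4}\right)$ ($y{\left(j \right)} = \frac{\left(j + \frac{-20 + j - 4 + j 2}{10 + 2}\right) \left(j + j\right)}{2} = \frac{\left(j + \frac{-20 + j - 4 + 2 j}{12}\right) 2 j}{2} = \frac{\left(j + \frac{-24 + 3 j}{12}\right) 2 j}{2} = \frac{\left(j + \left(-2 + \frac{j}{4}\right)\right) 2 j}{2} = \frac{\left(-2 + \frac{5 j}{4}\right) 2 j}{2} = \frac{2 j \left(-2 + \frac{5 j}{4}\right)}{2} = j \left(-2 + \frac{5 j}{4}\right)$)
$\left(-10607 - 7767\right) + y{\left(-122 \right)} = \left(-10607 - 7767\right) + \frac{1}{4} \left(-122\right) \left(-8 + 5 \left(-122\right)\right) = -18374 + \frac{1}{4} \left(-122\right) \left(-8 - 610\right) = -18374 + \frac{1}{4} \left(-122\right) \left(-618\right) = -18374 + 18849 = 475$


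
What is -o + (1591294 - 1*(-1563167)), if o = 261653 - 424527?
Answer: 3317335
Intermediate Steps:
o = -162874
-o + (1591294 - 1*(-1563167)) = -1*(-162874) + (1591294 - 1*(-1563167)) = 162874 + (1591294 + 1563167) = 162874 + 3154461 = 3317335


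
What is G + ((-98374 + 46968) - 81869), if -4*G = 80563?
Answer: -613663/4 ≈ -1.5342e+5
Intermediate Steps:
G = -80563/4 (G = -¼*80563 = -80563/4 ≈ -20141.)
G + ((-98374 + 46968) - 81869) = -80563/4 + ((-98374 + 46968) - 81869) = -80563/4 + (-51406 - 81869) = -80563/4 - 133275 = -613663/4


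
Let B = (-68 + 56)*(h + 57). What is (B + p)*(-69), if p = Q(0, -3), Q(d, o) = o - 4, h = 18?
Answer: 62583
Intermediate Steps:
Q(d, o) = -4 + o
p = -7 (p = -4 - 3 = -7)
B = -900 (B = (-68 + 56)*(18 + 57) = -12*75 = -900)
(B + p)*(-69) = (-900 - 7)*(-69) = -907*(-69) = 62583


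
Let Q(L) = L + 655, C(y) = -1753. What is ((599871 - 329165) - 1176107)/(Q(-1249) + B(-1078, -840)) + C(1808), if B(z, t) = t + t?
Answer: -3080921/2274 ≈ -1354.8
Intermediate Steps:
B(z, t) = 2*t
Q(L) = 655 + L
((599871 - 329165) - 1176107)/(Q(-1249) + B(-1078, -840)) + C(1808) = ((599871 - 329165) - 1176107)/((655 - 1249) + 2*(-840)) - 1753 = (270706 - 1176107)/(-594 - 1680) - 1753 = -905401/(-2274) - 1753 = -905401*(-1/2274) - 1753 = 905401/2274 - 1753 = -3080921/2274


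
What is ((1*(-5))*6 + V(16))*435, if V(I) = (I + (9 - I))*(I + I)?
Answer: 112230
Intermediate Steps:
V(I) = 18*I (V(I) = 9*(2*I) = 18*I)
((1*(-5))*6 + V(16))*435 = ((1*(-5))*6 + 18*16)*435 = (-5*6 + 288)*435 = (-30 + 288)*435 = 258*435 = 112230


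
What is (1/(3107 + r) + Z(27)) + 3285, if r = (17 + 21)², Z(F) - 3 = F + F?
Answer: 15209443/4551 ≈ 3342.0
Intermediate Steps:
Z(F) = 3 + 2*F (Z(F) = 3 + (F + F) = 3 + 2*F)
r = 1444 (r = 38² = 1444)
(1/(3107 + r) + Z(27)) + 3285 = (1/(3107 + 1444) + (3 + 2*27)) + 3285 = (1/4551 + (3 + 54)) + 3285 = (1/4551 + 57) + 3285 = 259408/4551 + 3285 = 15209443/4551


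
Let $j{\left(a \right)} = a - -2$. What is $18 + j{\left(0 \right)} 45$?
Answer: $108$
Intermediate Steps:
$j{\left(a \right)} = 2 + a$ ($j{\left(a \right)} = a + 2 = 2 + a$)
$18 + j{\left(0 \right)} 45 = 18 + \left(2 + 0\right) 45 = 18 + 2 \cdot 45 = 18 + 90 = 108$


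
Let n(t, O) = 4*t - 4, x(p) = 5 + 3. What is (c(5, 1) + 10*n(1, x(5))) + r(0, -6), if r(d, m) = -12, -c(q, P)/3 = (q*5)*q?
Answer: -387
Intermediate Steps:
x(p) = 8
c(q, P) = -15*q**2 (c(q, P) = -3*q*5*q = -3*5*q*q = -15*q**2)
n(t, O) = -4 + 4*t
(c(5, 1) + 10*n(1, x(5))) + r(0, -6) = (-15*5**2 + 10*(-4 + 4*1)) - 12 = (-15*25 + 10*(-4 + 4)) - 12 = (-375 + 10*0) - 12 = (-375 + 0) - 12 = -375 - 12 = -387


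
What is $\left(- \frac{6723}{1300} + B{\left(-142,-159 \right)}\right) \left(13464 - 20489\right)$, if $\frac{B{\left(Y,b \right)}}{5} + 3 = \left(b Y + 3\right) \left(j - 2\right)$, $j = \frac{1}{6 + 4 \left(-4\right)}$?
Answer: $\frac{86620181313}{52} \approx 1.6658 \cdot 10^{9}$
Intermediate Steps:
$j = - \frac{1}{10}$ ($j = \frac{1}{6 - 16} = \frac{1}{-10} = - \frac{1}{10} \approx -0.1$)
$B{\left(Y,b \right)} = - \frac{93}{2} - \frac{21 Y b}{2}$ ($B{\left(Y,b \right)} = -15 + 5 \left(b Y + 3\right) \left(- \frac{1}{10} - 2\right) = -15 + 5 \left(Y b + 3\right) \left(- \frac{21}{10}\right) = -15 + 5 \left(3 + Y b\right) \left(- \frac{21}{10}\right) = -15 + 5 \left(- \frac{63}{10} - \frac{21 Y b}{10}\right) = -15 - \left(\frac{63}{2} + \frac{21 Y b}{2}\right) = - \frac{93}{2} - \frac{21 Y b}{2}$)
$\left(- \frac{6723}{1300} + B{\left(-142,-159 \right)}\right) \left(13464 - 20489\right) = \left(- \frac{6723}{1300} - \left(\frac{93}{2} - -237069\right)\right) \left(13464 - 20489\right) = \left(\left(-6723\right) \frac{1}{1300} - \frac{474231}{2}\right) \left(-7025\right) = \left(- \frac{6723}{1300} - \frac{474231}{2}\right) \left(-7025\right) = \left(- \frac{308256873}{1300}\right) \left(-7025\right) = \frac{86620181313}{52}$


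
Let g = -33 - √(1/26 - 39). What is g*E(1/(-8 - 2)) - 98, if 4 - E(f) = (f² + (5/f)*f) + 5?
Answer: 10033/100 + 601*I*√26338/2600 ≈ 100.33 + 37.514*I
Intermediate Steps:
g = -33 - I*√26338/26 (g = -33 - √(1/26 - 39) = -33 - √(-1013/26) = -33 - I*√26338/26 ≈ -33.0 - 6.2419*I)
E(f) = -6 - f² (E(f) = 4 - ((f² + (5/f)*f) + 5) = 4 - ((f² + 5) + 5) = 4 - ((5 + f²) + 5) = 4 - (10 + f²) = 4 + (-10 - f²) = -6 - f²)
g*E(1/(-8 - 2)) - 98 = (-33 - I*√26338/26)*(-6 - (1/(-8 - 2))²) - 98 = (-33 - I*√26338/26)*(-6 - (1/(-10))²) - 98 = (-33 - I*√26338/26)*(-6 - (-⅒)²) - 98 = (-33 - I*√26338/26)*(-6 - 1*1/100) - 98 = (-33 - I*√26338/26)*(-6 - 1/100) - 98 = (-33 - I*√26338/26)*(-601/100) - 98 = (19833/100 + 601*I*√26338/2600) - 98 = 10033/100 + 601*I*√26338/2600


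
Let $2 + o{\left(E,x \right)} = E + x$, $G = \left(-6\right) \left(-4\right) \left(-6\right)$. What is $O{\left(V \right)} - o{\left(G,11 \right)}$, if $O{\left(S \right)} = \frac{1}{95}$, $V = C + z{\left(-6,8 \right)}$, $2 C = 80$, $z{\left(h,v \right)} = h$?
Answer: $\frac{12826}{95} \approx 135.01$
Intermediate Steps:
$C = 40$ ($C = \frac{1}{2} \cdot 80 = 40$)
$G = -144$ ($G = 24 \left(-6\right) = -144$)
$V = 34$ ($V = 40 - 6 = 34$)
$o{\left(E,x \right)} = -2 + E + x$ ($o{\left(E,x \right)} = -2 + \left(E + x\right) = -2 + E + x$)
$O{\left(S \right)} = \frac{1}{95}$
$O{\left(V \right)} - o{\left(G,11 \right)} = \frac{1}{95} - \left(-2 - 144 + 11\right) = \frac{1}{95} - -135 = \frac{1}{95} + 135 = \frac{12826}{95}$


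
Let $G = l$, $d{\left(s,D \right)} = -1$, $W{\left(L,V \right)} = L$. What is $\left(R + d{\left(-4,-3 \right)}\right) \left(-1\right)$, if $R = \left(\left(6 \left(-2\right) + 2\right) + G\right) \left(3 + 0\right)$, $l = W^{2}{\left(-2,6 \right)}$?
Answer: $19$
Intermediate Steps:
$l = 4$ ($l = \left(-2\right)^{2} = 4$)
$G = 4$
$R = -18$ ($R = \left(\left(6 \left(-2\right) + 2\right) + 4\right) \left(3 + 0\right) = \left(\left(-12 + 2\right) + 4\right) 3 = \left(-10 + 4\right) 3 = \left(-6\right) 3 = -18$)
$\left(R + d{\left(-4,-3 \right)}\right) \left(-1\right) = \left(-18 - 1\right) \left(-1\right) = \left(-19\right) \left(-1\right) = 19$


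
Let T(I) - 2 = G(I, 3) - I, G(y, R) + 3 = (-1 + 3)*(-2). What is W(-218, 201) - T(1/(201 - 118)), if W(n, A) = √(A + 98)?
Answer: 416/83 + √299 ≈ 22.304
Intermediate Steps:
W(n, A) = √(98 + A)
G(y, R) = -7 (G(y, R) = -3 + (-1 + 3)*(-2) = -3 + 2*(-2) = -3 - 4 = -7)
T(I) = -5 - I (T(I) = 2 + (-7 - I) = -5 - I)
W(-218, 201) - T(1/(201 - 118)) = √(98 + 201) - (-5 - 1/(201 - 118)) = √299 - (-5 - 1/83) = √299 - 1*(-416/83) = √299 + 416/83 = 416/83 + √299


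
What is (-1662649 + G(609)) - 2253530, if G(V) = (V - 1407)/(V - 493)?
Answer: -227138781/58 ≈ -3.9162e+6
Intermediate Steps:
G(V) = (-1407 + V)/(-493 + V)
(-1662649 + G(609)) - 2253530 = (-1662649 + (-1407 + 609)/(-493 + 609)) - 2253530 = (-1662649 - 798/116) - 2253530 = (-1662649 + (1/116)*(-798)) - 2253530 = (-1662649 - 399/58) - 2253530 = -96434041/58 - 2253530 = -227138781/58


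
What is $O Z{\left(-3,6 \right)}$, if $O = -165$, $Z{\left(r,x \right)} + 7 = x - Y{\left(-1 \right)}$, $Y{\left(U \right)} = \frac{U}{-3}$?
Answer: $220$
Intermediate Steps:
$Y{\left(U \right)} = - \frac{U}{3}$ ($Y{\left(U \right)} = U \left(- \frac{1}{3}\right) = - \frac{U}{3}$)
$Z{\left(r,x \right)} = - \frac{22}{3} + x$ ($Z{\left(r,x \right)} = -7 + \left(x - \left(- \frac{1}{3}\right) \left(-1\right)\right) = -7 + \left(x - \frac{1}{3}\right) = -7 + \left(- \frac{1}{3} + x\right) = - \frac{22}{3} + x$)
$O Z{\left(-3,6 \right)} = - 165 \left(- \frac{22}{3} + 6\right) = \left(-165\right) \left(- \frac{4}{3}\right) = 220$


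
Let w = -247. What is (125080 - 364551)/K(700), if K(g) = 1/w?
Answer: 59149337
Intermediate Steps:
K(g) = -1/247 (K(g) = 1/(-247) = -1/247)
(125080 - 364551)/K(700) = (125080 - 364551)/(-1/247) = -239471*(-247) = 59149337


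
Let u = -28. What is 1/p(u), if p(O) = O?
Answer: -1/28 ≈ -0.035714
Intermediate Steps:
1/p(u) = 1/(-28) = -1/28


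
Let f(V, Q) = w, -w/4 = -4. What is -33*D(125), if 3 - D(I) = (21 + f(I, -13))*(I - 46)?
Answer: 96360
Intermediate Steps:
w = 16 (w = -4*(-4) = 16)
f(V, Q) = 16
D(I) = 1705 - 37*I (D(I) = 3 - (21 + 16)*(I - 46) = 3 - 37*(-46 + I) = 3 - (-1702 + 37*I) = 3 + (1702 - 37*I) = 1705 - 37*I)
-33*D(125) = -33*(1705 - 37*125) = -33*(1705 - 4625) = -33*(-2920) = 96360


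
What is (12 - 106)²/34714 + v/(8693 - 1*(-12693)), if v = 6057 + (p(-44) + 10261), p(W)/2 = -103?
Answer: 11004098/10917553 ≈ 1.0079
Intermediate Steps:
p(W) = -206 (p(W) = 2*(-103) = -206)
v = 16112 (v = 6057 + (-206 + 10261) = 6057 + 10055 = 16112)
(12 - 106)²/34714 + v/(8693 - 1*(-12693)) = (12 - 106)²/34714 + 16112/(8693 - 1*(-12693)) = (-94)²*(1/34714) + 16112/(8693 + 12693) = 8836*(1/34714) + 16112/21386 = 4418/17357 + 16112*(1/21386) = 4418/17357 + 8056/10693 = 11004098/10917553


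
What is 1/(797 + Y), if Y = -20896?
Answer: -1/20099 ≈ -4.9754e-5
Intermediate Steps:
1/(797 + Y) = 1/(797 - 20896) = 1/(-20099) = -1/20099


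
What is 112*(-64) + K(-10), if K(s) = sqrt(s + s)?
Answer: -7168 + 2*I*sqrt(5) ≈ -7168.0 + 4.4721*I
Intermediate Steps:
K(s) = sqrt(2)*sqrt(s) (K(s) = sqrt(2*s) = sqrt(2)*sqrt(s))
112*(-64) + K(-10) = 112*(-64) + sqrt(2)*sqrt(-10) = -7168 + sqrt(2)*(I*sqrt(10)) = -7168 + 2*I*sqrt(5)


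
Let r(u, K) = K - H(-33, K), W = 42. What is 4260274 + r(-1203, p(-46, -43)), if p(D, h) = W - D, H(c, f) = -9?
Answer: 4260371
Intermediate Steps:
p(D, h) = 42 - D
r(u, K) = 9 + K (r(u, K) = K - 1*(-9) = K + 9 = 9 + K)
4260274 + r(-1203, p(-46, -43)) = 4260274 + (9 + (42 - 1*(-46))) = 4260274 + (9 + (42 + 46)) = 4260274 + (9 + 88) = 4260274 + 97 = 4260371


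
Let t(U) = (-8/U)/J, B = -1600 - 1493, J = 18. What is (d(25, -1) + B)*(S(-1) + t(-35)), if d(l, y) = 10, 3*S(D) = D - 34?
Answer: 11317693/315 ≈ 35929.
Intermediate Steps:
S(D) = -34/3 + D/3 (S(D) = (D - 34)/3 = (-34 + D)/3 = -34/3 + D/3)
B = -3093
t(U) = -4/(9*U) (t(U) = -8/U/18 = -8/U*(1/18) = -4/(9*U))
(d(25, -1) + B)*(S(-1) + t(-35)) = (10 - 3093)*((-34/3 + (⅓)*(-1)) - 4/9/(-35)) = -3083*((-34/3 - ⅓) - 4/9*(-1/35)) = -3083*(-35/3 + 4/315) = -3083*(-3671/315) = 11317693/315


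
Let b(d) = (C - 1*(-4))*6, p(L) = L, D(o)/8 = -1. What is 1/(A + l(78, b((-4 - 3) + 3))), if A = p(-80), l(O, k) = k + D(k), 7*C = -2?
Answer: -7/460 ≈ -0.015217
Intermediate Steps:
D(o) = -8 (D(o) = 8*(-1) = -8)
C = -2/7 (C = (⅐)*(-2) = -2/7 ≈ -0.28571)
b(d) = 156/7 (b(d) = (-2/7 - 1*(-4))*6 = (-2/7 + 4)*6 = (26/7)*6 = 156/7)
l(O, k) = -8 + k (l(O, k) = k - 8 = -8 + k)
A = -80
1/(A + l(78, b((-4 - 3) + 3))) = 1/(-80 + (-8 + 156/7)) = 1/(-80 + 100/7) = 1/(-460/7) = -7/460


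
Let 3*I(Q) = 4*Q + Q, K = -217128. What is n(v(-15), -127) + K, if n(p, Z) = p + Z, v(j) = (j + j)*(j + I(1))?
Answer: -216855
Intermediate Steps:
I(Q) = 5*Q/3 (I(Q) = (4*Q + Q)/3 = (5*Q)/3 = 5*Q/3)
v(j) = 2*j*(5/3 + j) (v(j) = (j + j)*(j + (5/3)*1) = (2*j)*(j + 5/3) = (2*j)*(5/3 + j) = 2*j*(5/3 + j))
n(p, Z) = Z + p
n(v(-15), -127) + K = (-127 + (⅔)*(-15)*(5 + 3*(-15))) - 217128 = (-127 + (⅔)*(-15)*(5 - 45)) - 217128 = (-127 + (⅔)*(-15)*(-40)) - 217128 = (-127 + 400) - 217128 = 273 - 217128 = -216855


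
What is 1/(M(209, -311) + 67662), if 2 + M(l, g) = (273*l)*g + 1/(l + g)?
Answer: -102/1803060835 ≈ -5.6570e-8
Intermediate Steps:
M(l, g) = -2 + 1/(g + l) + 273*g*l (M(l, g) = -2 + ((273*l)*g + 1/(l + g)) = -2 + (273*g*l + 1/(g + l)) = -2 + (1/(g + l) + 273*g*l) = -2 + 1/(g + l) + 273*g*l)
1/(M(209, -311) + 67662) = 1/((1 - 2*(-311) - 2*209 + 273*(-311)*209² + 273*209*(-311)²)/(-311 + 209) + 67662) = 1/((1 + 622 - 418 + 273*(-311)*43681 + 273*209*96721)/(-102) + 67662) = 1/(-(1 + 622 - 418 - 3708647943 + 5518610097)/102 + 67662) = 1/(-1/102*1809962359 + 67662) = 1/(-1809962359/102 + 67662) = 1/(-1803060835/102) = -102/1803060835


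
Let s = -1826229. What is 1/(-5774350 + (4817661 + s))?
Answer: -1/2782918 ≈ -3.5933e-7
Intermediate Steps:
1/(-5774350 + (4817661 + s)) = 1/(-5774350 + (4817661 - 1826229)) = 1/(-5774350 + 2991432) = 1/(-2782918) = -1/2782918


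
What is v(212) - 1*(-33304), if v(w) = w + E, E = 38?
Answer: 33554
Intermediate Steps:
v(w) = 38 + w (v(w) = w + 38 = 38 + w)
v(212) - 1*(-33304) = (38 + 212) - 1*(-33304) = 250 + 33304 = 33554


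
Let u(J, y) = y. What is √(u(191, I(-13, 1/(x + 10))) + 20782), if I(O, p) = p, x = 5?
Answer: √4675965/15 ≈ 144.16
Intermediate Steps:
√(u(191, I(-13, 1/(x + 10))) + 20782) = √(1/(5 + 10) + 20782) = √(1/15 + 20782) = √(311731/15) = √4675965/15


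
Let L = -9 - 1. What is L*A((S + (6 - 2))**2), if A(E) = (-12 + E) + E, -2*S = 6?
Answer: 100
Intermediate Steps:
L = -10
S = -3 (S = -1/2*6 = -3)
A(E) = -12 + 2*E
L*A((S + (6 - 2))**2) = -10*(-12 + 2*(-3 + (6 - 2))**2) = -10*(-12 + 2*(-3 + 4)**2) = -10*(-12 + 2*1**2) = -10*(-12 + 2*1) = -10*(-12 + 2) = -10*(-10) = 100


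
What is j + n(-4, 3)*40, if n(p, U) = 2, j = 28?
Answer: 108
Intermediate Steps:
j + n(-4, 3)*40 = 28 + 2*40 = 28 + 80 = 108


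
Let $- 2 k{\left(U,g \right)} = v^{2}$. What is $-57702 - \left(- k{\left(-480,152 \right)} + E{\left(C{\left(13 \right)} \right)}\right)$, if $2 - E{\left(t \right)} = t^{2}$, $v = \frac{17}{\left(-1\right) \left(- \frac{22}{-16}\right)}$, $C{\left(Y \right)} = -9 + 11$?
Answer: $- \frac{6990948}{121} \approx -57776.0$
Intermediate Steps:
$C{\left(Y \right)} = 2$
$v = - \frac{136}{11}$ ($v = \frac{17}{\left(-1\right) \left(\left(-22\right) \left(- \frac{1}{16}\right)\right)} = \frac{17}{\left(-1\right) \frac{11}{8}} = \frac{17}{- \frac{11}{8}} = 17 \left(- \frac{8}{11}\right) = - \frac{136}{11} \approx -12.364$)
$k{\left(U,g \right)} = - \frac{9248}{121}$ ($k{\left(U,g \right)} = - \frac{\left(- \frac{136}{11}\right)^{2}}{2} = \left(- \frac{1}{2}\right) \frac{18496}{121} = - \frac{9248}{121}$)
$E{\left(t \right)} = 2 - t^{2}$
$-57702 - \left(- k{\left(-480,152 \right)} + E{\left(C{\left(13 \right)} \right)}\right) = -57702 - \left(\frac{9490}{121} - 4\right) = -57702 - \frac{9006}{121} = - \frac{6990948}{121}$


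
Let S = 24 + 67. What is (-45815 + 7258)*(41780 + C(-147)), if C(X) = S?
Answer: -1614420147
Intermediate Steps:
S = 91
C(X) = 91
(-45815 + 7258)*(41780 + C(-147)) = (-45815 + 7258)*(41780 + 91) = -38557*41871 = -1614420147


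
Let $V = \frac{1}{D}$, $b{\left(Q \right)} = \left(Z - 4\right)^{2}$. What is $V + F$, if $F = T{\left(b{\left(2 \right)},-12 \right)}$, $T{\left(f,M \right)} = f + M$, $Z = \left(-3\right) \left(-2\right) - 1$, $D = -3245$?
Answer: $- \frac{35696}{3245} \approx -11.0$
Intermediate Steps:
$Z = 5$ ($Z = 6 - 1 = 5$)
$b{\left(Q \right)} = 1$ ($b{\left(Q \right)} = \left(5 - 4\right)^{2} = 1^{2} = 1$)
$T{\left(f,M \right)} = M + f$
$F = -11$ ($F = -12 + 1 = -11$)
$V = - \frac{1}{3245}$ ($V = \frac{1}{-3245} = - \frac{1}{3245} \approx -0.00030817$)
$V + F = - \frac{1}{3245} - 11 = - \frac{35696}{3245}$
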